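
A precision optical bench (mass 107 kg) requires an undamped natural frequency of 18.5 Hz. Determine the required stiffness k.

1450000 N/m

ω_n = 2πf_n = 2π × 18.5 = 116.2 rad/s.
k = m·ω_n² = 107 × 116.2² = 107 × 13510 = 1446000 N/m.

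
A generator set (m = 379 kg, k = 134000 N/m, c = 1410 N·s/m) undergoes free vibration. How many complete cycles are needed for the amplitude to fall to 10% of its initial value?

ζ = c/(2√(km)) = 1410/(2√(134000 × 379)) = 1410/14250 = 0.09893.
Logarithmic decrement δ = 2πζ/√(1 − ζ²) = 2π × 0.09893/√(1 − 0.00979) = 0.6246.
x_n/x₀ = e^(−nδ) ≤ 0.1; take ln: n ≥ ln(1/0.1)/δ = 2.303/0.6246 = 3.686.
So 4 complete cycles are required.

4 cycles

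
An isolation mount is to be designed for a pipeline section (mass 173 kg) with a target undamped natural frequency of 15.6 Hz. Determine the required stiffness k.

1660000 N/m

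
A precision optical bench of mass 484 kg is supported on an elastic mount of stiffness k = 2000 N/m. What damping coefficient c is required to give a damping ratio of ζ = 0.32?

630 N·s/m

c_c = 2√(k·m) = 2√(2000 × 484) = 1968 N·s/m.
c = ζ·c_c = 0.32 × 1968 = 629.7 N·s/m.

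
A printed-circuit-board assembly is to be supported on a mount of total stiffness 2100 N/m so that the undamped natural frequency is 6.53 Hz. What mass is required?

1.25 kg

ω_n = 2πf_n = 2π × 6.53 = 41.03 rad/s.
m = k/ω_n² = 2100/41.03² = 2100/1683 = 1.247 kg.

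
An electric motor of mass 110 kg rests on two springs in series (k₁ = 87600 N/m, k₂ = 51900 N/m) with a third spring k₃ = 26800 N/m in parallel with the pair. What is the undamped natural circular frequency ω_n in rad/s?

23.2 rad/s

Series pair: k_s = k₁k₂/(k₁+k₂) = (87600)(51900)/(87600 + 51900) = 32590 N/m. In parallel with k₃: k_eq = 32590 + 26800 = 59390 N/m.
ω_n = √(k_eq/m) = √(59390/110) = √539.9 = 23.24 rad/s.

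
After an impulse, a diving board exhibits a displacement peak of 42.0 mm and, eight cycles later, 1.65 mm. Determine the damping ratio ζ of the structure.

0.0643

Logarithmic decrement δ = (1/n)·ln(x₀/x_n) = (1/8)·ln(42.0/1.65) = (1/8)·ln(25.45) = 0.4046.
ζ = δ/√(4π² + δ²) = 0.4046/√(39.48 + 0.164) = 0.4046/6.296 = 0.06426.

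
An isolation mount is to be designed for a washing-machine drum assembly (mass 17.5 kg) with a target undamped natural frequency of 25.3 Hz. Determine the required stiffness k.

ω_n = 2πf_n = 2π × 25.3 = 159.0 rad/s.
k = m·ω_n² = 17.5 × 159.0² = 17.5 × 25270 = 442200 N/m.

442000 N/m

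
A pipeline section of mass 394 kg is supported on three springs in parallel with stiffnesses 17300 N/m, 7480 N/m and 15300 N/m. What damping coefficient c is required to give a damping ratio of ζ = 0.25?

Parallel springs add: k_eq = 17300 + 7480 + 15300 = 40080 N/m.
c_c = 2√(k_eq·m) = 2√(40080 × 394) = 7948 N·s/m.
c = ζ·c_c = 0.25 × 7948 = 1987 N·s/m.

1990 N·s/m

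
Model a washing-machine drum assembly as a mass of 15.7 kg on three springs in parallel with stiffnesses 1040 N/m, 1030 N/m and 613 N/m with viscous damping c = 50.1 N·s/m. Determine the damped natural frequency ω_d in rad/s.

Parallel springs add: k_eq = 1040 + 1030 + 613 = 2683 N/m.
ω_n = √(k_eq/m) = √(2683/15.7) = 13.07 rad/s.
Critical damping c_c = 2√(k_eq·m) = 2√(2683 × 15.7) = 410.5 N·s/m, so ζ = c/c_c = 50.1/410.5 = 0.1221.
ω_d = ω_n√(1 − ζ²) = 13.07 × √(1 − 0.0149) = 12.97 rad/s.

13.0 rad/s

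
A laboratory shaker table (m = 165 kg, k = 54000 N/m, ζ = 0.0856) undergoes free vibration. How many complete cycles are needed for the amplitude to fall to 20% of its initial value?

Logarithmic decrement δ = 2πζ/√(1 − ζ²) = 2π × 0.08560/√(1 − 0.00733) = 0.5398.
x_n/x₀ = e^(−nδ) ≤ 0.2; take ln: n ≥ ln(1/0.2)/δ = 1.609/0.5398 = 2.981.
So 3 complete cycles are required.

3 cycles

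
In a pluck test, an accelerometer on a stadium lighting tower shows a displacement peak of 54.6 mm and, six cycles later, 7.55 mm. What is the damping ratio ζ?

0.0524

Logarithmic decrement δ = (1/n)·ln(x₀/x_n) = (1/6)·ln(54.6/7.55) = (1/6)·ln(7.232) = 0.3297.
ζ = δ/√(4π² + δ²) = 0.3297/√(39.48 + 0.109) = 0.3297/6.292 = 0.05241.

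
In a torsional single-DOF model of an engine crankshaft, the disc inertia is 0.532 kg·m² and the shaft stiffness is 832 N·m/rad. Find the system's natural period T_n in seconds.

ω_n = √(k_t/J) = √(832/0.532) = √1564 = 39.55 rad/s.
T_n = 2π/ω_n = 6.283/39.55 = 0.1589 s.

0.159 s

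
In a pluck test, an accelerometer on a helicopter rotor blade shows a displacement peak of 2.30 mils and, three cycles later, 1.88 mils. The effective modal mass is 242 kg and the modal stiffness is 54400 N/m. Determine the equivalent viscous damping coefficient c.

77.6 N·s/m

Logarithmic decrement δ = (1/n)·ln(x₀/x_n) = (1/3)·ln(2.30/1.88) = (1/3)·ln(1.223) = 0.06721.
ζ = δ/√(4π² + δ²) = 0.06721/√(39.48 + 0.00452) = 0.06721/6.284 = 0.01070.
c = ζ · 2√(km) = 0.01070 × 2√(54400 × 242) = 0.01070 × 7257 = 77.62 N·s/m.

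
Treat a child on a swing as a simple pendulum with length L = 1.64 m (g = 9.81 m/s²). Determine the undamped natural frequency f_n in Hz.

For a simple pendulum ω_n = √(g/L) = √(9.81/1.64) = √5.982 = 2.446 rad/s.
f_n = ω_n/(2π) = 2.446/6.283 = 0.3893 Hz.

0.389 Hz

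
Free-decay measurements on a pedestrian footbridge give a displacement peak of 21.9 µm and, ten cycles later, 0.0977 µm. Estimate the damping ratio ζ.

0.0858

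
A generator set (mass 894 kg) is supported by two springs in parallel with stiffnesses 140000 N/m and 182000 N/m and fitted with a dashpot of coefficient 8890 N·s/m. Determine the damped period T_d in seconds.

0.343 s

Parallel springs add: k_eq = 140000 + 182000 = 322000 N/m.
ω_n = √(k_eq/m) = √(322000/894) = 18.98 rad/s.
Critical damping c_c = 2√(k_eq·m) = 2√(322000 × 894) = 33930 N·s/m, so ζ = c/c_c = 8890/33930 = 0.2620.
ω_d = ω_n√(1 − ζ²) = 18.98 × √(1 − 0.0686) = 18.32 rad/s.
T_d = 2π/ω_d = 0.3431 s.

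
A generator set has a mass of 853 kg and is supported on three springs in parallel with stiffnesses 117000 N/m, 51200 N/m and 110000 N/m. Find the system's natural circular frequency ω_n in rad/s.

18.1 rad/s

Parallel springs add: k_eq = 117000 + 51200 + 110000 = 278200 N/m.
ω_n = √(k_eq/m) = √(278200/853) = √326.1 = 18.06 rad/s.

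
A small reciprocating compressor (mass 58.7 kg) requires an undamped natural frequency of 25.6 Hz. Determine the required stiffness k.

1520000 N/m

ω_n = 2πf_n = 2π × 25.6 = 160.8 rad/s.
k = m·ω_n² = 58.7 × 160.8² = 58.7 × 25870 = 1519000 N/m.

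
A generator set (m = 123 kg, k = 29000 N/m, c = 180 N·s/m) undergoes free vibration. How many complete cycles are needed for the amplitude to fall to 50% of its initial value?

ζ = c/(2√(km)) = 180/(2√(29000 × 123)) = 180/3777 = 0.04765.
Logarithmic decrement δ = 2πζ/√(1 − ζ²) = 2π × 0.04765/√(1 − 0.00227) = 0.2998.
x_n/x₀ = e^(−nδ) ≤ 0.5; take ln: n ≥ ln(1/0.5)/δ = 0.6931/0.2998 = 2.312.
So 3 complete cycles are required.

3 cycles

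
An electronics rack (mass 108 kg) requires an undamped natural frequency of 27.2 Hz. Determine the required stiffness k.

ω_n = 2πf_n = 2π × 27.2 = 170.9 rad/s.
k = m·ω_n² = 108 × 170.9² = 108 × 29210 = 3154000 N/m.

3150000 N/m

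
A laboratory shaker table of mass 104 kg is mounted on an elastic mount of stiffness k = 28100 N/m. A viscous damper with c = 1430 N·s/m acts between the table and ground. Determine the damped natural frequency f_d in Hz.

ω_n = √(k/m) = √(28100/104) = 16.44 rad/s.
Critical damping c_c = 2√(k·m) = 2√(28100 × 104) = 3419 N·s/m, so ζ = c/c_c = 1430/3419 = 0.4183.
ω_d = ω_n√(1 − ζ²) = 16.44 × √(1 − 0.175) = 14.93 rad/s.
f_d = ω_d/(2π) = 2.376 Hz.

2.38 Hz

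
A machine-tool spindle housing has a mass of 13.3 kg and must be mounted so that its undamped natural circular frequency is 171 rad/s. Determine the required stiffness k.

389000 N/m

k = m·ω_n² = 13.3 × 171.0² = 13.3 × 29240 = 388900 N/m.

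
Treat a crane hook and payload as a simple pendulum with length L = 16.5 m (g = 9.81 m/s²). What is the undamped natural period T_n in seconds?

8.15 s

For a simple pendulum ω_n = √(g/L) = √(9.81/16.5) = √0.5945 = 0.7711 rad/s.
T_n = 2π/ω_n = 6.283/0.7711 = 8.149 s.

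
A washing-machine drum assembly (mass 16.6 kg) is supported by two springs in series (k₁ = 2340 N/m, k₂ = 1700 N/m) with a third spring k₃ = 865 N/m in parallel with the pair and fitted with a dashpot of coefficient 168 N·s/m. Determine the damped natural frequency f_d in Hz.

Series pair: k_s = k₁k₂/(k₁+k₂) = (2340)(1700)/(2340 + 1700) = 984.7 N/m. In parallel with k₃: k_eq = 984.7 + 865 = 1850 N/m.
ω_n = √(k_eq/m) = √(1850/16.6) = 10.56 rad/s.
Critical damping c_c = 2√(k_eq·m) = 2√(1850 × 16.6) = 350.5 N·s/m, so ζ = c/c_c = 168/350.5 = 0.4794.
ω_d = ω_n√(1 − ζ²) = 10.56 × √(1 − 0.230) = 9.264 rad/s.
f_d = ω_d/(2π) = 1.474 Hz.

1.47 Hz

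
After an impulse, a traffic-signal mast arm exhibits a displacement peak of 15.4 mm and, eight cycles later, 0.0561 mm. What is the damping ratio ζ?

0.111

Logarithmic decrement δ = (1/n)·ln(x₀/x_n) = (1/8)·ln(15.4/0.0561) = (1/8)·ln(274.5) = 0.7019.
ζ = δ/√(4π² + δ²) = 0.7019/√(39.48 + 0.493) = 0.7019/6.322 = 0.1110.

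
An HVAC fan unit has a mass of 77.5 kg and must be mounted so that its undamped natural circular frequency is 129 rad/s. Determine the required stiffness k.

k = m·ω_n² = 77.5 × 129.0² = 77.5 × 16640 = 1290000 N/m.

1290000 N/m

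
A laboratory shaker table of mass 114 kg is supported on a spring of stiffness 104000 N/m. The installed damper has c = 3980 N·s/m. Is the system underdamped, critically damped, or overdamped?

c_c = 2√(k·m) = 6887 N·s/m; ζ = c/c_c = 3980/6887 = 0.578.
Since ζ < 1 the system is underdamped.

underdamped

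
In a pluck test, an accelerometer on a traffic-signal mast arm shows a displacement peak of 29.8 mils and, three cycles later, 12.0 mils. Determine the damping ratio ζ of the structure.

0.0482

Logarithmic decrement δ = (1/n)·ln(x₀/x_n) = (1/3)·ln(29.8/12.0) = (1/3)·ln(2.483) = 0.3032.
ζ = δ/√(4π² + δ²) = 0.3032/√(39.48 + 0.0919) = 0.3032/6.290 = 0.04820.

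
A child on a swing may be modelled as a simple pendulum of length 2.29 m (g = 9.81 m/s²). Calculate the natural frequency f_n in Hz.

0.329 Hz

For a simple pendulum ω_n = √(g/L) = √(9.81/2.29) = √4.284 = 2.070 rad/s.
f_n = ω_n/(2π) = 2.070/6.283 = 0.3294 Hz.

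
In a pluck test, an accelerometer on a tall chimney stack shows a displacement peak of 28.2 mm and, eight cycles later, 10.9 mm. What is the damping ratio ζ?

0.0189

Logarithmic decrement δ = (1/n)·ln(x₀/x_n) = (1/8)·ln(28.2/10.9) = (1/8)·ln(2.587) = 0.1188.
ζ = δ/√(4π² + δ²) = 0.1188/√(39.48 + 0.0141) = 0.1188/6.284 = 0.01891.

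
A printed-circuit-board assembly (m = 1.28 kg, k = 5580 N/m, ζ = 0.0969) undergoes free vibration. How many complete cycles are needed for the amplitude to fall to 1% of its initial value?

8 cycles

Logarithmic decrement δ = 2πζ/√(1 − ζ²) = 2π × 0.09690/√(1 − 0.00939) = 0.6117.
x_n/x₀ = e^(−nδ) ≤ 0.01; take ln: n ≥ ln(1/0.01)/δ = 4.605/0.6117 = 7.528.
So 8 complete cycles are required.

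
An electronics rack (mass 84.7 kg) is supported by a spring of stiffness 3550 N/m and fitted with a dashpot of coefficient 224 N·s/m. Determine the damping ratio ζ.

0.204

ω_n = √(k/m) = √(3550/84.7) = 6.474 rad/s.
Critical damping c_c = 2√(k·m) = 2√(3550 × 84.7) = 1097 N·s/m, so ζ = c/c_c = 224/1097 = 0.2043.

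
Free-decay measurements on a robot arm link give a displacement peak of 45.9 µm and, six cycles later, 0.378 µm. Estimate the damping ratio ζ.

Logarithmic decrement δ = (1/n)·ln(x₀/x_n) = (1/6)·ln(45.9/0.378) = (1/6)·ln(121.4) = 0.7999.
ζ = δ/√(4π² + δ²) = 0.7999/√(39.48 + 0.640) = 0.7999/6.334 = 0.1263.

0.126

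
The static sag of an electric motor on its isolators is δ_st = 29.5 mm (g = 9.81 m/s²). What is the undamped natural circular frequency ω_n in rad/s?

18.2 rad/s

ω_n = √(g/δ_st) = √(9.81/0.0295) = √332.5 = 18.24 rad/s.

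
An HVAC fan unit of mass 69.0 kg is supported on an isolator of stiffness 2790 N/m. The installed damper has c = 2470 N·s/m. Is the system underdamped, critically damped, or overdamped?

overdamped

c_c = 2√(k·m) = 877.5 N·s/m; ζ = c/c_c = 2470/877.5 = 2.81.
Since ζ > 1 the system is overdamped.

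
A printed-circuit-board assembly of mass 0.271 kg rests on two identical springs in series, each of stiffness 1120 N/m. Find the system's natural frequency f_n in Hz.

Series springs: 1/k_eq = 2/1120, so k_eq = 1120/2 = 560.0 N/m.
ω_n = √(k_eq/m) = √(560.0/0.271) = √2066 = 45.46 rad/s.
f_n = ω_n/(2π) = 45.46/6.283 = 7.235 Hz.

7.23 Hz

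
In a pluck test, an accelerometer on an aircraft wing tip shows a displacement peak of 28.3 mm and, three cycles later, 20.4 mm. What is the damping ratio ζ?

0.0174

Logarithmic decrement δ = (1/n)·ln(x₀/x_n) = (1/3)·ln(28.3/20.4) = (1/3)·ln(1.387) = 0.1091.
ζ = δ/√(4π² + δ²) = 0.1091/√(39.48 + 0.0119) = 0.1091/6.284 = 0.01736.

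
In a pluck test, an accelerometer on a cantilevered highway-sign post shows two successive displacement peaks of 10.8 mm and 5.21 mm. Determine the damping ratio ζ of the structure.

Logarithmic decrement δ = (1/n)·ln(x₀/x_n) = (1/1)·ln(10.8/5.21) = (1/1)·ln(2.073) = 0.7290.
ζ = δ/√(4π² + δ²) = 0.7290/√(39.48 + 0.531) = 0.7290/6.325 = 0.1152.

0.115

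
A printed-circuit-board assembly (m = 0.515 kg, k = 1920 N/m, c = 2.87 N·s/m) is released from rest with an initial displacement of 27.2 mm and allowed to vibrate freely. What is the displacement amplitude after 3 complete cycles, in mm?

11.5 mm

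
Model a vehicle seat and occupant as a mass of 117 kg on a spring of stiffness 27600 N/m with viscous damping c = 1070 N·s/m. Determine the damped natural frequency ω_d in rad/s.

ω_n = √(k/m) = √(27600/117) = 15.36 rad/s.
Critical damping c_c = 2√(k·m) = 2√(27600 × 117) = 3594 N·s/m, so ζ = c/c_c = 1070/3594 = 0.2977.
ω_d = ω_n√(1 − ζ²) = 15.36 × √(1 − 0.0886) = 14.66 rad/s.

14.7 rad/s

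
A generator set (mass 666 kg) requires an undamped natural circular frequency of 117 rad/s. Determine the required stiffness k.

9120000 N/m

k = m·ω_n² = 666 × 117.0² = 666 × 13690 = 9117000 N/m.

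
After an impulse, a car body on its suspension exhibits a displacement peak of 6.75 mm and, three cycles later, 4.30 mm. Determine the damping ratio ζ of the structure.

0.0239

Logarithmic decrement δ = (1/n)·ln(x₀/x_n) = (1/3)·ln(6.75/4.30) = (1/3)·ln(1.570) = 0.1503.
ζ = δ/√(4π² + δ²) = 0.1503/√(39.48 + 0.0226) = 0.1503/6.285 = 0.02392.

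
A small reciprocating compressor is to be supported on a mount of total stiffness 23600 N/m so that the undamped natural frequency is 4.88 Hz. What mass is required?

ω_n = 2πf_n = 2π × 4.88 = 30.66 rad/s.
m = k/ω_n² = 23600/30.66² = 23600/940.2 = 25.10 kg.

25.1 kg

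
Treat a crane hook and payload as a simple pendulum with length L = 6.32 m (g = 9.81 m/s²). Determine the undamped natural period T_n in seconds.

5.04 s

For a simple pendulum ω_n = √(g/L) = √(9.81/6.32) = √1.552 = 1.246 rad/s.
T_n = 2π/ω_n = 6.283/1.246 = 5.043 s.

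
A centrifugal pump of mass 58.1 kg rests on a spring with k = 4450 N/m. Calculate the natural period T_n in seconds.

0.718 s

ω_n = √(k/m) = √(4450/58.1) = √76.59 = 8.752 rad/s.
T_n = 2π/ω_n = 6.283/8.752 = 0.7179 s.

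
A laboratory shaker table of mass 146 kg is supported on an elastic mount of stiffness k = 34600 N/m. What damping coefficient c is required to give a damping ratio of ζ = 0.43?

1930 N·s/m

c_c = 2√(k·m) = 2√(34600 × 146) = 4495 N·s/m.
c = ζ·c_c = 0.43 × 4495 = 1933 N·s/m.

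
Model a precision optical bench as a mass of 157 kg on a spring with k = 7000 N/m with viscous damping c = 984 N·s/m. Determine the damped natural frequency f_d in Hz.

ω_n = √(k/m) = √(7000/157) = 6.677 rad/s.
Critical damping c_c = 2√(k·m) = 2√(7000 × 157) = 2097 N·s/m, so ζ = c/c_c = 984/2097 = 0.4693.
ω_d = ω_n√(1 − ζ²) = 6.677 × √(1 − 0.220) = 5.896 rad/s.
f_d = ω_d/(2π) = 0.9384 Hz.

0.938 Hz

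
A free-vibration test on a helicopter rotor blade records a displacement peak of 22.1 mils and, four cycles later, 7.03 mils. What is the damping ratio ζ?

0.0455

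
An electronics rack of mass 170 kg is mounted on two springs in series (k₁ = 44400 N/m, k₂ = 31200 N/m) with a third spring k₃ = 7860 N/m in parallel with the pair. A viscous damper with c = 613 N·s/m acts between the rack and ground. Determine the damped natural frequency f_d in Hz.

1.95 Hz

Series pair: k_s = k₁k₂/(k₁+k₂) = (44400)(31200)/(44400 + 31200) = 18320 N/m. In parallel with k₃: k_eq = 18320 + 7860 = 26180 N/m.
ω_n = √(k_eq/m) = √(26180/170) = 12.41 rad/s.
Critical damping c_c = 2√(k_eq·m) = 2√(26180 × 170) = 4220 N·s/m, so ζ = c/c_c = 613/4220 = 0.1453.
ω_d = ω_n√(1 − ζ²) = 12.41 × √(1 − 0.0211) = 12.28 rad/s.
f_d = ω_d/(2π) = 1.954 Hz.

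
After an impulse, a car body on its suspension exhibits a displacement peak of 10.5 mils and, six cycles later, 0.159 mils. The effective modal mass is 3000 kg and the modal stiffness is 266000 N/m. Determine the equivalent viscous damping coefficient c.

6240 N·s/m

Logarithmic decrement δ = (1/n)·ln(x₀/x_n) = (1/6)·ln(10.5/0.159) = (1/6)·ln(66.04) = 0.6984.
ζ = δ/√(4π² + δ²) = 0.6984/√(39.48 + 0.488) = 0.6984/6.322 = 0.1105.
c = ζ · 2√(km) = 0.1105 × 2√(266000 × 3000) = 0.1105 × 56500 = 6241 N·s/m.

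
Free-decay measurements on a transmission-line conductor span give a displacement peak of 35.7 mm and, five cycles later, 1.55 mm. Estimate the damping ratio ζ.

0.0994

Logarithmic decrement δ = (1/n)·ln(x₀/x_n) = (1/5)·ln(35.7/1.55) = (1/5)·ln(23.03) = 0.6274.
ζ = δ/√(4π² + δ²) = 0.6274/√(39.48 + 0.394) = 0.6274/6.314 = 0.09936.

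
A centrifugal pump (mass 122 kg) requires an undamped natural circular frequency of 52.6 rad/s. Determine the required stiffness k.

k = m·ω_n² = 122 × 52.60² = 122 × 2767 = 337500 N/m.

338000 N/m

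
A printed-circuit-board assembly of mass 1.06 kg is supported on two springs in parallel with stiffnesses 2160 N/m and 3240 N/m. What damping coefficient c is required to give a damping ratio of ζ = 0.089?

13.5 N·s/m

Parallel springs add: k_eq = 2160 + 3240 = 5400 N/m.
c_c = 2√(k_eq·m) = 2√(5400 × 1.06) = 151.3 N·s/m.
c = ζ·c_c = 0.089 × 151.3 = 13.47 N·s/m.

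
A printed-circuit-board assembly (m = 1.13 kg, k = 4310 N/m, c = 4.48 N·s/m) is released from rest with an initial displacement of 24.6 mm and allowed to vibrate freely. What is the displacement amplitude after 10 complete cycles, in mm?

ζ = c/(2√(km)) = 4.48/(2√(4310 × 1.13)) = 4.48/139.6 = 0.03210.
Logarithmic decrement δ = 2πζ/√(1 − ζ²) = 2π × 0.03210/√(1 − 0.00103) = 0.2018.
After n cycles, x_n/x₀ = e^(−nδ), so x_10 = 24.6 × e^(−10 × 0.2018) = 24.6 × 0.1330 = 3.271 mm.

3.27 mm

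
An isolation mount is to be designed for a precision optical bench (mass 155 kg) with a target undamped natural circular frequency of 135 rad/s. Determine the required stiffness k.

2820000 N/m

k = m·ω_n² = 155 × 135.0² = 155 × 18220 = 2825000 N/m.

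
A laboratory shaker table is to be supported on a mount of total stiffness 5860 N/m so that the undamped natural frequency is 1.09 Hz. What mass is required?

ω_n = 2πf_n = 2π × 1.09 = 6.849 rad/s.
m = k/ω_n² = 5860/6.849² = 5860/46.90 = 124.9 kg.

125 kg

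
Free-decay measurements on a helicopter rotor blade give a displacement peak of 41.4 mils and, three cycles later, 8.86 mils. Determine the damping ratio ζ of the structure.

0.0815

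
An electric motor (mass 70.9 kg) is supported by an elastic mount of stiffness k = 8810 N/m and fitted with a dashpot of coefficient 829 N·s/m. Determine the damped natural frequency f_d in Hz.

1.51 Hz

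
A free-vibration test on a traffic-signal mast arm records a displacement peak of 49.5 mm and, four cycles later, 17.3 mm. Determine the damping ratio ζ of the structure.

0.0418

Logarithmic decrement δ = (1/n)·ln(x₀/x_n) = (1/4)·ln(49.5/17.3) = (1/4)·ln(2.861) = 0.2628.
ζ = δ/√(4π² + δ²) = 0.2628/√(39.48 + 0.0691) = 0.2628/6.289 = 0.04179.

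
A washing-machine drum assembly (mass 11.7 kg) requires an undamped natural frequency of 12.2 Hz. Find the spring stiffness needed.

ω_n = 2πf_n = 2π × 12.2 = 76.65 rad/s.
k = m·ω_n² = 11.7 × 76.65² = 11.7 × 5876 = 68750 N/m.

68700 N/m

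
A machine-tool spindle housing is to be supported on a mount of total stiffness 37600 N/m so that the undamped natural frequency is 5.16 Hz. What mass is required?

35.8 kg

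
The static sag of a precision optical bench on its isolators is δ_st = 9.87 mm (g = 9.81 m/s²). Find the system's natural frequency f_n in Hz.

5.02 Hz

ω_n = √(g/δ_st) = √(9.81/0.00987) = √993.9 = 31.53 rad/s.
f_n = ω_n/(2π) = 31.53/6.283 = 5.018 Hz.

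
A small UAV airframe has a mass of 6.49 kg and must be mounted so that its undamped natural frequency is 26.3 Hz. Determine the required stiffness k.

ω_n = 2πf_n = 2π × 26.3 = 165.2 rad/s.
k = m·ω_n² = 6.49 × 165.2² = 6.49 × 27310 = 177200 N/m.

177000 N/m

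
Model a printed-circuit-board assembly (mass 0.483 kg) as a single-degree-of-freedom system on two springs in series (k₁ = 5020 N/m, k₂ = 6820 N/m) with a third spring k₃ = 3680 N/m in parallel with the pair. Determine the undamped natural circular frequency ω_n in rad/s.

117 rad/s

Series pair: k_s = k₁k₂/(k₁+k₂) = (5020)(6820)/(5020 + 6820) = 2892 N/m. In parallel with k₃: k_eq = 2892 + 3680 = 6572 N/m.
ω_n = √(k_eq/m) = √(6572/0.483) = √13610 = 116.6 rad/s.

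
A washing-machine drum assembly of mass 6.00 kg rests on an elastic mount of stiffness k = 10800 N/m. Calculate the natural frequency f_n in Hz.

ω_n = √(k/m) = √(10800/6.00) = √1800 = 42.43 rad/s.
f_n = ω_n/(2π) = 42.43/6.283 = 6.752 Hz.

6.75 Hz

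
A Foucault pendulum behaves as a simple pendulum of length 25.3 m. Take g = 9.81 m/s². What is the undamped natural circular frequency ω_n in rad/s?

0.623 rad/s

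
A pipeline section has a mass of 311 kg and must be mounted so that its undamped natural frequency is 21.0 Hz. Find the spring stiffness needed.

ω_n = 2πf_n = 2π × 21.0 = 131.9 rad/s.
k = m·ω_n² = 311 × 131.9² = 311 × 17410 = 5415000 N/m.

5410000 N/m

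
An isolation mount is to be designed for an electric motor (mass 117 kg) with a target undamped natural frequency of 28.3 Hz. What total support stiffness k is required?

3700000 N/m

ω_n = 2πf_n = 2π × 28.3 = 177.8 rad/s.
k = m·ω_n² = 117 × 177.8² = 117 × 31620 = 3699000 N/m.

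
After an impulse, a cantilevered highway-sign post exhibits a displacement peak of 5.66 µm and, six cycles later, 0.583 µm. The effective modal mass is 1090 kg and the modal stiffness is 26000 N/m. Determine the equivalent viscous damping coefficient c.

641 N·s/m

Logarithmic decrement δ = (1/n)·ln(x₀/x_n) = (1/6)·ln(5.66/0.583) = (1/6)·ln(9.708) = 0.3788.
ζ = δ/√(4π² + δ²) = 0.3788/√(39.48 + 0.144) = 0.3788/6.295 = 0.06018.
c = ζ · 2√(km) = 0.06018 × 2√(26000 × 1090) = 0.06018 × 10650 = 640.8 N·s/m.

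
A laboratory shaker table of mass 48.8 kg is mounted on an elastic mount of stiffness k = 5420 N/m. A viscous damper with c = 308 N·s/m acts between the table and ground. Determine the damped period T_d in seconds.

0.625 s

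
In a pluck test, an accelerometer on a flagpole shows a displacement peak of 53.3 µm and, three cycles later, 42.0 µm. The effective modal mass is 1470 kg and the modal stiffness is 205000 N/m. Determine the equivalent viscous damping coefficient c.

439 N·s/m

Logarithmic decrement δ = (1/n)·ln(x₀/x_n) = (1/3)·ln(53.3/42.0) = (1/3)·ln(1.269) = 0.07942.
ζ = δ/√(4π² + δ²) = 0.07942/√(39.48 + 0.00631) = 0.07942/6.284 = 0.01264.
c = ζ · 2√(km) = 0.01264 × 2√(205000 × 1470) = 0.01264 × 34720 = 438.8 N·s/m.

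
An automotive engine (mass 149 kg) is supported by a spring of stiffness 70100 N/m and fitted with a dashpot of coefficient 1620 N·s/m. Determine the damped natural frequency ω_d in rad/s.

21.0 rad/s

ω_n = √(k/m) = √(70100/149) = 21.69 rad/s.
Critical damping c_c = 2√(k·m) = 2√(70100 × 149) = 6464 N·s/m, so ζ = c/c_c = 1620/6464 = 0.2506.
ω_d = ω_n√(1 − ζ²) = 21.69 × √(1 − 0.0628) = 21.00 rad/s.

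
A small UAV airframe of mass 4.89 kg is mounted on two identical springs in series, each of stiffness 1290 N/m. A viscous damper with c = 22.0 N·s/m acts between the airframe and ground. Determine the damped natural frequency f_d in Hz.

Series springs: 1/k_eq = 2/1290, so k_eq = 1290/2 = 645.0 N/m.
ω_n = √(k_eq/m) = √(645.0/4.89) = 11.48 rad/s.
Critical damping c_c = 2√(k_eq·m) = 2√(645.0 × 4.89) = 112.3 N·s/m, so ζ = c/c_c = 22.0/112.3 = 0.1959.
ω_d = ω_n√(1 − ζ²) = 11.48 × √(1 − 0.0384) = 11.26 rad/s.
f_d = ω_d/(2π) = 1.792 Hz.

1.79 Hz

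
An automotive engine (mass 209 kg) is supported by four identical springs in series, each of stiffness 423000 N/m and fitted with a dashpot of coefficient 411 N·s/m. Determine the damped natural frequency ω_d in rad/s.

22.5 rad/s

Series springs: 1/k_eq = 4/423000, so k_eq = 423000/4 = 105700 N/m.
ω_n = √(k_eq/m) = √(105700/209) = 22.49 rad/s.
Critical damping c_c = 2√(k_eq·m) = 2√(105700 × 209) = 9402 N·s/m, so ζ = c/c_c = 411/9402 = 0.04371.
ω_d = ω_n√(1 − ζ²) = 22.49 × √(1 − 0.00191) = 22.47 rad/s.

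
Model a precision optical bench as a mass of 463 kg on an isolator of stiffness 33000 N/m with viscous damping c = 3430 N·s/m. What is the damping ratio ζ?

0.439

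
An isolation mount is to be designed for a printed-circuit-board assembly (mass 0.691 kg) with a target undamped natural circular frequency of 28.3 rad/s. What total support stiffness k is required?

k = m·ω_n² = 0.691 × 28.30² = 0.691 × 800.9 = 553.4 N/m.

553 N/m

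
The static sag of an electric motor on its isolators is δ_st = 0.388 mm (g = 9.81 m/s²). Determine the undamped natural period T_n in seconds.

0.0395 s

ω_n = √(g/δ_st) = √(9.81/0.000388) = √25280 = 159.0 rad/s.
T_n = 2π/ω_n = 6.283/159.0 = 0.03951 s.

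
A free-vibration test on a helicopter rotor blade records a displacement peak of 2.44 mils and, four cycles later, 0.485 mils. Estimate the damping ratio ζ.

Logarithmic decrement δ = (1/n)·ln(x₀/x_n) = (1/4)·ln(2.44/0.485) = (1/4)·ln(5.031) = 0.4039.
ζ = δ/√(4π² + δ²) = 0.4039/√(39.48 + 0.163) = 0.4039/6.296 = 0.06415.

0.0642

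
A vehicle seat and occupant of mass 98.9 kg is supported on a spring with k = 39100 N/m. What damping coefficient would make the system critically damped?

3930 N·s/m

c_c = 2√(k·m) = 2√(39100 × 98.9) = 2 × 1966 = 3933 N·s/m.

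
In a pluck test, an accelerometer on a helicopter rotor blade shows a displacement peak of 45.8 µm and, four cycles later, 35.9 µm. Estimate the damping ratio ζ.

Logarithmic decrement δ = (1/n)·ln(x₀/x_n) = (1/4)·ln(45.8/35.9) = (1/4)·ln(1.276) = 0.06089.
ζ = δ/√(4π² + δ²) = 0.06089/√(39.48 + 0.00371) = 0.06089/6.283 = 0.009690.

0.00969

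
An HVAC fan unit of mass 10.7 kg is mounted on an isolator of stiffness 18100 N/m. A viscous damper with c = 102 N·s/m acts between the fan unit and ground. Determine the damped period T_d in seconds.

0.154 s

ω_n = √(k/m) = √(18100/10.7) = 41.13 rad/s.
Critical damping c_c = 2√(k·m) = 2√(18100 × 10.7) = 880.2 N·s/m, so ζ = c/c_c = 102/880.2 = 0.1159.
ω_d = ω_n√(1 − ζ²) = 41.13 × √(1 − 0.0134) = 40.85 rad/s.
T_d = 2π/ω_d = 0.1538 s.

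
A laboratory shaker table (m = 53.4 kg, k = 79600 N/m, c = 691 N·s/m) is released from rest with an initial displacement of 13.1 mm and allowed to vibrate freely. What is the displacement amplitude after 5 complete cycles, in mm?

0.0628 mm

ζ = c/(2√(km)) = 691/(2√(79600 × 53.4)) = 691/4123 = 0.1676.
Logarithmic decrement δ = 2πζ/√(1 − ζ²) = 2π × 0.1676/√(1 − 0.0281) = 1.068.
After n cycles, x_n/x₀ = e^(−nδ), so x_5 = 13.1 × e^(−5 × 1.068) = 13.1 × 0.004795 = 0.06281 mm.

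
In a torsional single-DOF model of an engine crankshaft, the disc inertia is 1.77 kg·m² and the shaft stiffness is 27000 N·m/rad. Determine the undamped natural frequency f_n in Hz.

ω_n = √(k_t/J) = √(27000/1.77) = √15250 = 123.5 rad/s.
f_n = ω_n/(2π) = 123.5/6.283 = 19.66 Hz.

19.7 Hz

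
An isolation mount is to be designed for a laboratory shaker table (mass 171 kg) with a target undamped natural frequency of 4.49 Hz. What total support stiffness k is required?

136000 N/m

ω_n = 2πf_n = 2π × 4.49 = 28.21 rad/s.
k = m·ω_n² = 171 × 28.21² = 171 × 795.9 = 136100 N/m.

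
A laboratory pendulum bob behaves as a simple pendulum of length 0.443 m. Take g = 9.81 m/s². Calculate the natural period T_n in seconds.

1.34 s

For a simple pendulum ω_n = √(g/L) = √(9.81/0.443) = √22.14 = 4.706 rad/s.
T_n = 2π/ω_n = 6.283/4.706 = 1.335 s.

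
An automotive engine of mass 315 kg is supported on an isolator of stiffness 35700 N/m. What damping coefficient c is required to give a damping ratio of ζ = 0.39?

2620 N·s/m

c_c = 2√(k·m) = 2√(35700 × 315) = 6707 N·s/m.
c = ζ·c_c = 0.39 × 6707 = 2616 N·s/m.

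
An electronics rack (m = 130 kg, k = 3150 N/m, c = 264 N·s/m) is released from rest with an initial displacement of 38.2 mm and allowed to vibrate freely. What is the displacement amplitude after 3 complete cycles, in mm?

0.718 mm

ζ = c/(2√(km)) = 264/(2√(3150 × 130)) = 264/1280 = 0.2063.
Logarithmic decrement δ = 2πζ/√(1 − ζ²) = 2π × 0.2063/√(1 − 0.0425) = 1.325.
After n cycles, x_n/x₀ = e^(−nδ), so x_3 = 38.2 × e^(−3 × 1.325) = 38.2 × 0.01880 = 0.7183 mm.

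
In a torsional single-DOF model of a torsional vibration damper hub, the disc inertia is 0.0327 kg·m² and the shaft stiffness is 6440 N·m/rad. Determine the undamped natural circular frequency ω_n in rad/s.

ω_n = √(k_t/J) = √(6440/0.0327) = √196900 = 443.8 rad/s.

444 rad/s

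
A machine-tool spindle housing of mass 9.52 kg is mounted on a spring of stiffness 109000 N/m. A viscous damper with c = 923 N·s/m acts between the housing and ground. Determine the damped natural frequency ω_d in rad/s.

ω_n = √(k/m) = √(109000/9.52) = 107.0 rad/s.
Critical damping c_c = 2√(k·m) = 2√(109000 × 9.52) = 2037 N·s/m, so ζ = c/c_c = 923/2037 = 0.4530.
ω_d = ω_n√(1 − ζ²) = 107.0 × √(1 − 0.205) = 95.39 rad/s.

95.4 rad/s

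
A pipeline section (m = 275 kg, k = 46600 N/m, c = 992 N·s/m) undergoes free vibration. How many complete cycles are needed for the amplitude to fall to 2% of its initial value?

5 cycles

ζ = c/(2√(km)) = 992/(2√(46600 × 275)) = 992/7160 = 0.1386.
Logarithmic decrement δ = 2πζ/√(1 − ζ²) = 2π × 0.1386/√(1 − 0.0192) = 0.8790.
x_n/x₀ = e^(−nδ) ≤ 0.02; take ln: n ≥ ln(1/0.02)/δ = 3.912/0.8790 = 4.450.
So 5 complete cycles are required.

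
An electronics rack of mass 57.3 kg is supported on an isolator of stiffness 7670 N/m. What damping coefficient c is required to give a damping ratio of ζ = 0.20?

c_c = 2√(k·m) = 2√(7670 × 57.3) = 1326 N·s/m.
c = ζ·c_c = 0.20 × 1326 = 265.2 N·s/m.

265 N·s/m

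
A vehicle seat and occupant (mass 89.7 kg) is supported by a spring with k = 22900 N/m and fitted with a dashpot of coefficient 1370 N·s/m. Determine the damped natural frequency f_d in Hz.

ω_n = √(k/m) = √(22900/89.7) = 15.98 rad/s.
Critical damping c_c = 2√(k·m) = 2√(22900 × 89.7) = 2866 N·s/m, so ζ = c/c_c = 1370/2866 = 0.4779.
ω_d = ω_n√(1 − ζ²) = 15.98 × √(1 − 0.228) = 14.03 rad/s.
f_d = ω_d/(2π) = 2.234 Hz.

2.23 Hz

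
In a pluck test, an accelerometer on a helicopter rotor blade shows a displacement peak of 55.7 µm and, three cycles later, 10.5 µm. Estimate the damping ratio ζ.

Logarithmic decrement δ = (1/n)·ln(x₀/x_n) = (1/3)·ln(55.7/10.5) = (1/3)·ln(5.305) = 0.5562.
ζ = δ/√(4π² + δ²) = 0.5562/√(39.48 + 0.309) = 0.5562/6.308 = 0.08818.

0.0882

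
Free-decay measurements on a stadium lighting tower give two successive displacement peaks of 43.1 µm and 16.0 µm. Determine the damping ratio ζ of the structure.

0.156

Logarithmic decrement δ = (1/n)·ln(x₀/x_n) = (1/1)·ln(43.1/16.0) = (1/1)·ln(2.694) = 0.9909.
ζ = δ/√(4π² + δ²) = 0.9909/√(39.48 + 0.982) = 0.9909/6.361 = 0.1558.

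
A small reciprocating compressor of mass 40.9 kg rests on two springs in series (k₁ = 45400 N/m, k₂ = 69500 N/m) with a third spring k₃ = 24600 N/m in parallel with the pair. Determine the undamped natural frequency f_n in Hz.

Series pair: k_s = k₁k₂/(k₁+k₂) = (45400)(69500)/(45400 + 69500) = 27460 N/m. In parallel with k₃: k_eq = 27460 + 24600 = 52060 N/m.
ω_n = √(k_eq/m) = √(52060/40.9) = √1273 = 35.68 rad/s.
f_n = ω_n/(2π) = 35.68/6.283 = 5.678 Hz.

5.68 Hz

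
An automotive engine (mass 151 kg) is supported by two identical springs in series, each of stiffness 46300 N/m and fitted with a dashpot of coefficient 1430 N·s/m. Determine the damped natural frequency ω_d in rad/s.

11.4 rad/s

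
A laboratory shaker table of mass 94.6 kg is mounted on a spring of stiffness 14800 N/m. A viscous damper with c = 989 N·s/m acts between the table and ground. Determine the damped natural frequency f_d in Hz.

1.81 Hz

ω_n = √(k/m) = √(14800/94.6) = 12.51 rad/s.
Critical damping c_c = 2√(k·m) = 2√(14800 × 94.6) = 2366 N·s/m, so ζ = c/c_c = 989/2366 = 0.4179.
ω_d = ω_n√(1 − ζ²) = 12.51 × √(1 − 0.175) = 11.36 rad/s.
f_d = ω_d/(2π) = 1.809 Hz.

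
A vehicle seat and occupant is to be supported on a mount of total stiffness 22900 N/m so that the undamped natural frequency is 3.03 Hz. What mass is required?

63.2 kg

ω_n = 2πf_n = 2π × 3.03 = 19.04 rad/s.
m = k/ω_n² = 22900/19.04² = 22900/362.4 = 63.18 kg.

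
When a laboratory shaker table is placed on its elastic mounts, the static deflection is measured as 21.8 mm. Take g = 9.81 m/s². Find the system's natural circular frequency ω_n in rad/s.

ω_n = √(g/δ_st) = √(9.81/0.0218) = √450.0 = 21.21 rad/s.

21.2 rad/s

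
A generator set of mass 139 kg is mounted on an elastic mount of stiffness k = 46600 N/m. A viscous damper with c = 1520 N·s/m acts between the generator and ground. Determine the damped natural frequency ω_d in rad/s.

ω_n = √(k/m) = √(46600/139) = 18.31 rad/s.
Critical damping c_c = 2√(k·m) = 2√(46600 × 139) = 5090 N·s/m, so ζ = c/c_c = 1520/5090 = 0.2986.
ω_d = ω_n√(1 − ζ²) = 18.31 × √(1 − 0.0892) = 17.47 rad/s.

17.5 rad/s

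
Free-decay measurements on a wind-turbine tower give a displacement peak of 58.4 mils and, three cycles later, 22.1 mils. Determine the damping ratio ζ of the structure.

0.0515

Logarithmic decrement δ = (1/n)·ln(x₀/x_n) = (1/3)·ln(58.4/22.1) = (1/3)·ln(2.643) = 0.3239.
ζ = δ/√(4π² + δ²) = 0.3239/√(39.48 + 0.105) = 0.3239/6.292 = 0.05148.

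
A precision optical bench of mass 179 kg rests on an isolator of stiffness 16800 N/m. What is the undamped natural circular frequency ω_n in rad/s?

ω_n = √(k/m) = √(16800/179) = √93.85 = 9.688 rad/s.

9.69 rad/s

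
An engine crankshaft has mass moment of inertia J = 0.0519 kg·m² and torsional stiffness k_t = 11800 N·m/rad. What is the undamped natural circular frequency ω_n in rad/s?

477 rad/s

ω_n = √(k_t/J) = √(11800/0.0519) = √227400 = 476.8 rad/s.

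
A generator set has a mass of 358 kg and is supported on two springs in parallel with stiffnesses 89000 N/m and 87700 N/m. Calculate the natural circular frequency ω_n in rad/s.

Parallel springs add: k_eq = 89000 + 87700 = 176700 N/m.
ω_n = √(k_eq/m) = √(176700/358) = √493.6 = 22.22 rad/s.

22.2 rad/s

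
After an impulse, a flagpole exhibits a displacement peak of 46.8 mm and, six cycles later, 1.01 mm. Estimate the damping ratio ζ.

Logarithmic decrement δ = (1/n)·ln(x₀/x_n) = (1/6)·ln(46.8/1.01) = (1/6)·ln(46.34) = 0.6393.
ζ = δ/√(4π² + δ²) = 0.6393/√(39.48 + 0.409) = 0.6393/6.316 = 0.1012.

0.101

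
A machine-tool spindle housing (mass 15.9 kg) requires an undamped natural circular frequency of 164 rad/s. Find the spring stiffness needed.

k = m·ω_n² = 15.9 × 164.0² = 15.9 × 26900 = 427600 N/m.

428000 N/m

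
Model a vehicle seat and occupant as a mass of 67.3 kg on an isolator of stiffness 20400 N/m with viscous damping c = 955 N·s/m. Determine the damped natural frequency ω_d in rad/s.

15.9 rad/s

ω_n = √(k/m) = √(20400/67.3) = 17.41 rad/s.
Critical damping c_c = 2√(k·m) = 2√(20400 × 67.3) = 2343 N·s/m, so ζ = c/c_c = 955/2343 = 0.4075.
ω_d = ω_n√(1 − ζ²) = 17.41 × √(1 − 0.166) = 15.90 rad/s.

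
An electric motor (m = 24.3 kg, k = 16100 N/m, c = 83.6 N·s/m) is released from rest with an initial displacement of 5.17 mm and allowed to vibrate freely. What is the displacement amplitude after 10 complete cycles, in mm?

0.0769 mm

ζ = c/(2√(km)) = 83.6/(2√(16100 × 24.3)) = 83.6/1251 = 0.06683.
Logarithmic decrement δ = 2πζ/√(1 − ζ²) = 2π × 0.06683/√(1 − 0.00447) = 0.4208.
After n cycles, x_n/x₀ = e^(−nδ), so x_10 = 5.17 × e^(−10 × 0.4208) = 5.17 × 0.01487 = 0.07688 mm.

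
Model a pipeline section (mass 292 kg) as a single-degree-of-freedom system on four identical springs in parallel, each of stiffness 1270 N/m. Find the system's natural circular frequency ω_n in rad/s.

4.17 rad/s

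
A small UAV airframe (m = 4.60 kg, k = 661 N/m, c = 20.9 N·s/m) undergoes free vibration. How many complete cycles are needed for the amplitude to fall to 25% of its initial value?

2 cycles

ζ = c/(2√(km)) = 20.9/(2√(661 × 4.60)) = 20.9/110.3 = 0.1895.
Logarithmic decrement δ = 2πζ/√(1 − ζ²) = 2π × 0.1895/√(1 − 0.0359) = 1.213.
x_n/x₀ = e^(−nδ) ≤ 0.25; take ln: n ≥ ln(1/0.25)/δ = 1.386/1.213 = 1.143.
So 2 complete cycles are required.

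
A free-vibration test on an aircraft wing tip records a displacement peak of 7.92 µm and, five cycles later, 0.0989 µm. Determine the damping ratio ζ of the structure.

Logarithmic decrement δ = (1/n)·ln(x₀/x_n) = (1/5)·ln(7.92/0.0989) = (1/5)·ln(80.08) = 0.8766.
ζ = δ/√(4π² + δ²) = 0.8766/√(39.48 + 0.768) = 0.8766/6.344 = 0.1382.

0.138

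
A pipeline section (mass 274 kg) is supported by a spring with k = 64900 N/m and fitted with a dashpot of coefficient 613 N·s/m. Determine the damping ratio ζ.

0.0727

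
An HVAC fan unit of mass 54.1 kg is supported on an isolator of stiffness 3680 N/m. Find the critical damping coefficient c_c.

892 N·s/m

c_c = 2√(k·m) = 2√(3680 × 54.1) = 2 × 446.2 = 892.4 N·s/m.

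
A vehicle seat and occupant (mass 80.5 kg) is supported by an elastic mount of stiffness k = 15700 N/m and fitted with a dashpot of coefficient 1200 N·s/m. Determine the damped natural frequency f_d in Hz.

1.88 Hz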